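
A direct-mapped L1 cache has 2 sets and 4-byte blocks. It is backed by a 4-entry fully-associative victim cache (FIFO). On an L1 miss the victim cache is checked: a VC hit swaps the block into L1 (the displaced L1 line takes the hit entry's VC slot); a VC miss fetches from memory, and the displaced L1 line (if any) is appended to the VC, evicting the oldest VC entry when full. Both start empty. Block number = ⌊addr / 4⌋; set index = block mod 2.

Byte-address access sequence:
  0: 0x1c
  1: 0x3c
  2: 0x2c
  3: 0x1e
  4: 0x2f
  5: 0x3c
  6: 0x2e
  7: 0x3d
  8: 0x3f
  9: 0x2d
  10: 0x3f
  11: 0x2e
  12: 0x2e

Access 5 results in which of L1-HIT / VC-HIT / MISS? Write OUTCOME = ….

OUTCOME = VC-HIT

#0 0x1c→b7/s1 MISS; vc=[]
#1 0x3c→b15/s1 MISS; vc=[7]
#2 0x2c→b11/s1 MISS; vc=[7,15]
#3 0x1e→b7/s1 VC-HIT; vc=[11,15]
#4 0x2f→b11/s1 VC-HIT; vc=[7,15]
#5 0x3c→b15/s1 VC-HIT; vc=[7,11]
#6 0x2e→b11/s1 VC-HIT; vc=[7,15]
#7 0x3d→b15/s1 VC-HIT; vc=[7,11]
#8 0x3f→b15/s1 L1-HIT; vc=[7,11]
#9 0x2d→b11/s1 VC-HIT; vc=[7,15]
#10 0x3f→b15/s1 VC-HIT; vc=[7,11]
#11 0x2e→b11/s1 VC-HIT; vc=[7,15]
#12 0x2e→b11/s1 L1-HIT; vc=[7,15]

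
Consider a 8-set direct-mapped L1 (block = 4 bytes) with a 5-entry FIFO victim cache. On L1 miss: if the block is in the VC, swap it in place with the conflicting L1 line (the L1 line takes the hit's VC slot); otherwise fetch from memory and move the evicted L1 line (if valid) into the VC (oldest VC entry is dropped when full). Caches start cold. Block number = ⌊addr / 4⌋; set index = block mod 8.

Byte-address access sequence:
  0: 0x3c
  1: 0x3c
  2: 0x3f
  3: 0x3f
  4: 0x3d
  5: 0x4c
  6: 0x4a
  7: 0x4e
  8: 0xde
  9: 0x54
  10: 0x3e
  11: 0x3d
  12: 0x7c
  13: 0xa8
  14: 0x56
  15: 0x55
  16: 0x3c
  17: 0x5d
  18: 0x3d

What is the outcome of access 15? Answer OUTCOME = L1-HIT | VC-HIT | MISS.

0: 0x3c (blk 15, set 7) → MISS  vc=[]
1: 0x3c (blk 15, set 7) → L1-HIT  vc=[]
2: 0x3f (blk 15, set 7) → L1-HIT  vc=[]
3: 0x3f (blk 15, set 7) → L1-HIT  vc=[]
4: 0x3d (blk 15, set 7) → L1-HIT  vc=[]
5: 0x4c (blk 19, set 3) → MISS  vc=[]
6: 0x4a (blk 18, set 2) → MISS  vc=[]
7: 0x4e (blk 19, set 3) → L1-HIT  vc=[]
8: 0xde (blk 55, set 7) → MISS  vc=[15]
9: 0x54 (blk 21, set 5) → MISS  vc=[15]
10: 0x3e (blk 15, set 7) → VC-HIT  vc=[55]
11: 0x3d (blk 15, set 7) → L1-HIT  vc=[55]
12: 0x7c (blk 31, set 7) → MISS  vc=[55, 15]
13: 0xa8 (blk 42, set 2) → MISS  vc=[55, 15, 18]
14: 0x56 (blk 21, set 5) → L1-HIT  vc=[55, 15, 18]
15: 0x55 (blk 21, set 5) → L1-HIT  vc=[55, 15, 18]
16: 0x3c (blk 15, set 7) → VC-HIT  vc=[55, 31, 18]
17: 0x5d (blk 23, set 7) → MISS  vc=[55, 31, 18, 15]
18: 0x3d (blk 15, set 7) → VC-HIT  vc=[55, 31, 18, 23]

OUTCOME = L1-HIT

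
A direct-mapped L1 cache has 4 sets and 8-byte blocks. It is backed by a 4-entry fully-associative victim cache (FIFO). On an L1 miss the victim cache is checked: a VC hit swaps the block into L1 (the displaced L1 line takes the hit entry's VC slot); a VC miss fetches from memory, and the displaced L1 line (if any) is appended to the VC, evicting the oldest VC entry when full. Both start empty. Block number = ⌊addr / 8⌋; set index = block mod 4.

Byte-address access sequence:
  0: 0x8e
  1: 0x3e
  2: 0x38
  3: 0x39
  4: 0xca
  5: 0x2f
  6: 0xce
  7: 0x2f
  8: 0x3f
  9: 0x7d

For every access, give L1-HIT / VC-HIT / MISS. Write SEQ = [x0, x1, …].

#0 0x8e→b17/s1 MISS; vc=[]
#1 0x3e→b7/s3 MISS; vc=[]
#2 0x38→b7/s3 L1-HIT; vc=[]
#3 0x39→b7/s3 L1-HIT; vc=[]
#4 0xca→b25/s1 MISS; vc=[17]
#5 0x2f→b5/s1 MISS; vc=[17,25]
#6 0xce→b25/s1 VC-HIT; vc=[17,5]
#7 0x2f→b5/s1 VC-HIT; vc=[17,25]
#8 0x3f→b7/s3 L1-HIT; vc=[17,25]
#9 0x7d→b15/s3 MISS; vc=[17,25,7]

SEQ = [MISS, MISS, L1-HIT, L1-HIT, MISS, MISS, VC-HIT, VC-HIT, L1-HIT, MISS]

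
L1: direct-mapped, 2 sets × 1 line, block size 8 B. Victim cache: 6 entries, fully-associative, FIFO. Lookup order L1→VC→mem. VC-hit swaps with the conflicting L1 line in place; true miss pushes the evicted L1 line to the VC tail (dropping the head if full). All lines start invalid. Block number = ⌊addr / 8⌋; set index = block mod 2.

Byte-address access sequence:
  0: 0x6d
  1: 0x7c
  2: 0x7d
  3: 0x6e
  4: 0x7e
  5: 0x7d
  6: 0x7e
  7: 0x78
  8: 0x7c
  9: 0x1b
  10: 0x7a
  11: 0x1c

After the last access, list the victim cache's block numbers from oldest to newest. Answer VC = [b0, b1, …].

  [0] addr=0x6d blk=13 s=1: MISS | VC []
  [1] addr=0x7c blk=15 s=1: MISS | VC [13]
  [2] addr=0x7d blk=15 s=1: L1-HIT | VC [13]
  [3] addr=0x6e blk=13 s=1: VC-HIT | VC [15]
  [4] addr=0x7e blk=15 s=1: VC-HIT | VC [13]
  [5] addr=0x7d blk=15 s=1: L1-HIT | VC [13]
  [6] addr=0x7e blk=15 s=1: L1-HIT | VC [13]
  [7] addr=0x78 blk=15 s=1: L1-HIT | VC [13]
  [8] addr=0x7c blk=15 s=1: L1-HIT | VC [13]
  [9] addr=0x1b blk=3 s=1: MISS | VC [13, 15]
  [10] addr=0x7a blk=15 s=1: VC-HIT | VC [13, 3]
  [11] addr=0x1c blk=3 s=1: VC-HIT | VC [13, 15]

VC = [13, 15]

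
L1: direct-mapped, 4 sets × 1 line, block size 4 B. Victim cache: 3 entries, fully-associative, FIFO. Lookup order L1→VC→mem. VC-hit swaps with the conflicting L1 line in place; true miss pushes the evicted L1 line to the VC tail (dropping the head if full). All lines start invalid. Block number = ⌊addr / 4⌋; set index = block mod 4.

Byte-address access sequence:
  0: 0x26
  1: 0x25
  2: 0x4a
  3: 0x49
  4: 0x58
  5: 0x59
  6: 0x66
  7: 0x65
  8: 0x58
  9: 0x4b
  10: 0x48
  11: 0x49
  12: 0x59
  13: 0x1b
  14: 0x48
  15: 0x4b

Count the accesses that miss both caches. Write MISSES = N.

MISSES = 5

#0 0x26→b9/s1 MISS; vc=[]
#1 0x25→b9/s1 L1-HIT; vc=[]
#2 0x4a→b18/s2 MISS; vc=[]
#3 0x49→b18/s2 L1-HIT; vc=[]
#4 0x58→b22/s2 MISS; vc=[18]
#5 0x59→b22/s2 L1-HIT; vc=[18]
#6 0x66→b25/s1 MISS; vc=[18,9]
#7 0x65→b25/s1 L1-HIT; vc=[18,9]
#8 0x58→b22/s2 L1-HIT; vc=[18,9]
#9 0x4b→b18/s2 VC-HIT; vc=[22,9]
#10 0x48→b18/s2 L1-HIT; vc=[22,9]
#11 0x49→b18/s2 L1-HIT; vc=[22,9]
#12 0x59→b22/s2 VC-HIT; vc=[18,9]
#13 0x1b→b6/s2 MISS; vc=[18,9,22]
#14 0x48→b18/s2 VC-HIT; vc=[6,9,22]
#15 0x4b→b18/s2 L1-HIT; vc=[6,9,22]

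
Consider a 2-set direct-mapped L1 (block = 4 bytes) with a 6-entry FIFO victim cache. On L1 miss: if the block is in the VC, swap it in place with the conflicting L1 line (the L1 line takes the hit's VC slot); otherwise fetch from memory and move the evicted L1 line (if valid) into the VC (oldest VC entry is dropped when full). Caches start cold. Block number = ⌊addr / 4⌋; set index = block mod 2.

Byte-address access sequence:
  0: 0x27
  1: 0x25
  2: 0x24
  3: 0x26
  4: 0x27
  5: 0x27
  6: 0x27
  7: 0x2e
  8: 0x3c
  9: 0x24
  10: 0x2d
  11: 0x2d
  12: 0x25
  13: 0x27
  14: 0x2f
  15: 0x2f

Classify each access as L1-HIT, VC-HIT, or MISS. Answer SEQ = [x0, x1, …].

SEQ = [MISS, L1-HIT, L1-HIT, L1-HIT, L1-HIT, L1-HIT, L1-HIT, MISS, MISS, VC-HIT, VC-HIT, L1-HIT, VC-HIT, L1-HIT, VC-HIT, L1-HIT]

#0 0x27→b9/s1 MISS; vc=[]
#1 0x25→b9/s1 L1-HIT; vc=[]
#2 0x24→b9/s1 L1-HIT; vc=[]
#3 0x26→b9/s1 L1-HIT; vc=[]
#4 0x27→b9/s1 L1-HIT; vc=[]
#5 0x27→b9/s1 L1-HIT; vc=[]
#6 0x27→b9/s1 L1-HIT; vc=[]
#7 0x2e→b11/s1 MISS; vc=[9]
#8 0x3c→b15/s1 MISS; vc=[9,11]
#9 0x24→b9/s1 VC-HIT; vc=[15,11]
#10 0x2d→b11/s1 VC-HIT; vc=[15,9]
#11 0x2d→b11/s1 L1-HIT; vc=[15,9]
#12 0x25→b9/s1 VC-HIT; vc=[15,11]
#13 0x27→b9/s1 L1-HIT; vc=[15,11]
#14 0x2f→b11/s1 VC-HIT; vc=[15,9]
#15 0x2f→b11/s1 L1-HIT; vc=[15,9]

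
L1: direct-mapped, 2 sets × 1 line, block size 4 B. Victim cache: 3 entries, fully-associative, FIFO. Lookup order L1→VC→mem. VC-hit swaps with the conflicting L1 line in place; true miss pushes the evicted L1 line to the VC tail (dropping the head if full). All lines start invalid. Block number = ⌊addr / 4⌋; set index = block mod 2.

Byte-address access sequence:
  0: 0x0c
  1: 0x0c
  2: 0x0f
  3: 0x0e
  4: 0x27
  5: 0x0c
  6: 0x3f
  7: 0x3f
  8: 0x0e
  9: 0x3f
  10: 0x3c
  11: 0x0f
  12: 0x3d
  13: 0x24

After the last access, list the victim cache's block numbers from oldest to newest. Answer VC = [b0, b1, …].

VC = [15, 3]

#0 0xc→b3/s1 MISS; vc=[]
#1 0xc→b3/s1 L1-HIT; vc=[]
#2 0xf→b3/s1 L1-HIT; vc=[]
#3 0xe→b3/s1 L1-HIT; vc=[]
#4 0x27→b9/s1 MISS; vc=[3]
#5 0xc→b3/s1 VC-HIT; vc=[9]
#6 0x3f→b15/s1 MISS; vc=[9,3]
#7 0x3f→b15/s1 L1-HIT; vc=[9,3]
#8 0xe→b3/s1 VC-HIT; vc=[9,15]
#9 0x3f→b15/s1 VC-HIT; vc=[9,3]
#10 0x3c→b15/s1 L1-HIT; vc=[9,3]
#11 0xf→b3/s1 VC-HIT; vc=[9,15]
#12 0x3d→b15/s1 VC-HIT; vc=[9,3]
#13 0x24→b9/s1 VC-HIT; vc=[15,3]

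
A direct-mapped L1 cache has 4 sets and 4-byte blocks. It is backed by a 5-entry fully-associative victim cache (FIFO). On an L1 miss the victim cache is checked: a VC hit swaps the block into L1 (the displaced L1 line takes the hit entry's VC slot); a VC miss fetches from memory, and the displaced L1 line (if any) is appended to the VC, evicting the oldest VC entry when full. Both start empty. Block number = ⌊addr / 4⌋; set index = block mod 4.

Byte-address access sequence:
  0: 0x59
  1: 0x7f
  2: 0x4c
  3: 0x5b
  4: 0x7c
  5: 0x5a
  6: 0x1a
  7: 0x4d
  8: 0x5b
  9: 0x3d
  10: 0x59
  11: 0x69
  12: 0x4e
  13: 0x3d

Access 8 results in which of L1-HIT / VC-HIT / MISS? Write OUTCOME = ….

OUTCOME = VC-HIT

0: 0x59 (blk 22, set 2) → MISS  vc=[]
1: 0x7f (blk 31, set 3) → MISS  vc=[]
2: 0x4c (blk 19, set 3) → MISS  vc=[31]
3: 0x5b (blk 22, set 2) → L1-HIT  vc=[31]
4: 0x7c (blk 31, set 3) → VC-HIT  vc=[19]
5: 0x5a (blk 22, set 2) → L1-HIT  vc=[19]
6: 0x1a (blk 6, set 2) → MISS  vc=[19, 22]
7: 0x4d (blk 19, set 3) → VC-HIT  vc=[31, 22]
8: 0x5b (blk 22, set 2) → VC-HIT  vc=[31, 6]
9: 0x3d (blk 15, set 3) → MISS  vc=[31, 6, 19]
10: 0x59 (blk 22, set 2) → L1-HIT  vc=[31, 6, 19]
11: 0x69 (blk 26, set 2) → MISS  vc=[31, 6, 19, 22]
12: 0x4e (blk 19, set 3) → VC-HIT  vc=[31, 6, 15, 22]
13: 0x3d (blk 15, set 3) → VC-HIT  vc=[31, 6, 19, 22]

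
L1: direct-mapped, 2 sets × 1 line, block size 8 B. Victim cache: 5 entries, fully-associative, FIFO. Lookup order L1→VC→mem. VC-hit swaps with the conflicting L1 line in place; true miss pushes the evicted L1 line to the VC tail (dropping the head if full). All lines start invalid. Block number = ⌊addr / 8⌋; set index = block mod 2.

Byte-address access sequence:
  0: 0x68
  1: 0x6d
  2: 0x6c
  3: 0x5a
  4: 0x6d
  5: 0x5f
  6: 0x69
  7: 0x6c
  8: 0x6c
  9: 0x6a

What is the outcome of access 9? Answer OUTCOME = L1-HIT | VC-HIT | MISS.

OUTCOME = L1-HIT

#0 0x68→b13/s1 MISS; vc=[]
#1 0x6d→b13/s1 L1-HIT; vc=[]
#2 0x6c→b13/s1 L1-HIT; vc=[]
#3 0x5a→b11/s1 MISS; vc=[13]
#4 0x6d→b13/s1 VC-HIT; vc=[11]
#5 0x5f→b11/s1 VC-HIT; vc=[13]
#6 0x69→b13/s1 VC-HIT; vc=[11]
#7 0x6c→b13/s1 L1-HIT; vc=[11]
#8 0x6c→b13/s1 L1-HIT; vc=[11]
#9 0x6a→b13/s1 L1-HIT; vc=[11]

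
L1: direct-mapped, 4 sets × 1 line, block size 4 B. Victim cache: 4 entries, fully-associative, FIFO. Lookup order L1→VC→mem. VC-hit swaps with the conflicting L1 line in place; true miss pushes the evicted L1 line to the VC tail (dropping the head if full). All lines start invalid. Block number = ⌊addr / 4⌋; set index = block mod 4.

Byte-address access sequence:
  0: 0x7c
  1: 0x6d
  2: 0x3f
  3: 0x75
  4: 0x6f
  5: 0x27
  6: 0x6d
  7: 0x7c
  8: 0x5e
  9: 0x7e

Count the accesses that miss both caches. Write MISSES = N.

  [0] addr=0x7c blk=31 s=3: MISS | VC []
  [1] addr=0x6d blk=27 s=3: MISS | VC [31]
  [2] addr=0x3f blk=15 s=3: MISS | VC [31, 27]
  [3] addr=0x75 blk=29 s=1: MISS | VC [31, 27]
  [4] addr=0x6f blk=27 s=3: VC-HIT | VC [31, 15]
  [5] addr=0x27 blk=9 s=1: MISS | VC [31, 15, 29]
  [6] addr=0x6d blk=27 s=3: L1-HIT | VC [31, 15, 29]
  [7] addr=0x7c blk=31 s=3: VC-HIT | VC [27, 15, 29]
  [8] addr=0x5e blk=23 s=3: MISS | VC [27, 15, 29, 31]
  [9] addr=0x7e blk=31 s=3: VC-HIT | VC [27, 15, 29, 23]

MISSES = 6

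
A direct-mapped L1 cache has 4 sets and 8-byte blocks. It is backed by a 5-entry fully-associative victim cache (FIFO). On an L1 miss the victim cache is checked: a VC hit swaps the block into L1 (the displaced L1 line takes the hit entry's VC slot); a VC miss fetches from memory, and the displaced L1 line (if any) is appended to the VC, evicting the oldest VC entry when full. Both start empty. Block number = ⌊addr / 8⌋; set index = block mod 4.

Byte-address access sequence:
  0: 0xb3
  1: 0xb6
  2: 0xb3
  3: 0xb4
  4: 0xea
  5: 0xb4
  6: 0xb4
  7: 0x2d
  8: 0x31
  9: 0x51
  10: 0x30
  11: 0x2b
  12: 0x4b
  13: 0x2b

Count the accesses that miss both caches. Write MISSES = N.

#0 0xb3→b22/s2 MISS; vc=[]
#1 0xb6→b22/s2 L1-HIT; vc=[]
#2 0xb3→b22/s2 L1-HIT; vc=[]
#3 0xb4→b22/s2 L1-HIT; vc=[]
#4 0xea→b29/s1 MISS; vc=[]
#5 0xb4→b22/s2 L1-HIT; vc=[]
#6 0xb4→b22/s2 L1-HIT; vc=[]
#7 0x2d→b5/s1 MISS; vc=[29]
#8 0x31→b6/s2 MISS; vc=[29,22]
#9 0x51→b10/s2 MISS; vc=[29,22,6]
#10 0x30→b6/s2 VC-HIT; vc=[29,22,10]
#11 0x2b→b5/s1 L1-HIT; vc=[29,22,10]
#12 0x4b→b9/s1 MISS; vc=[29,22,10,5]
#13 0x2b→b5/s1 VC-HIT; vc=[29,22,10,9]

MISSES = 6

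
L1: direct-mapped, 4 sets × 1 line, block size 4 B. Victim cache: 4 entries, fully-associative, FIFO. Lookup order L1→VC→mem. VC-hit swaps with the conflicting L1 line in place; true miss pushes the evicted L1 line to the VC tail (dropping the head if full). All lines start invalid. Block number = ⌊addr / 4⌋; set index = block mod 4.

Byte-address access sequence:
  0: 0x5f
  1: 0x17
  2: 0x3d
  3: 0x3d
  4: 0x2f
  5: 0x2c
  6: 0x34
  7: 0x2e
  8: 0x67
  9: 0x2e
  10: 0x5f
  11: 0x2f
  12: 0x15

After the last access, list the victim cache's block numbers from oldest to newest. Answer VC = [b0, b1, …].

#0 0x5f→b23/s3 MISS; vc=[]
#1 0x17→b5/s1 MISS; vc=[]
#2 0x3d→b15/s3 MISS; vc=[23]
#3 0x3d→b15/s3 L1-HIT; vc=[23]
#4 0x2f→b11/s3 MISS; vc=[23,15]
#5 0x2c→b11/s3 L1-HIT; vc=[23,15]
#6 0x34→b13/s1 MISS; vc=[23,15,5]
#7 0x2e→b11/s3 L1-HIT; vc=[23,15,5]
#8 0x67→b25/s1 MISS; vc=[23,15,5,13]
#9 0x2e→b11/s3 L1-HIT; vc=[23,15,5,13]
#10 0x5f→b23/s3 VC-HIT; vc=[11,15,5,13]
#11 0x2f→b11/s3 VC-HIT; vc=[23,15,5,13]
#12 0x15→b5/s1 VC-HIT; vc=[23,15,25,13]

VC = [23, 15, 25, 13]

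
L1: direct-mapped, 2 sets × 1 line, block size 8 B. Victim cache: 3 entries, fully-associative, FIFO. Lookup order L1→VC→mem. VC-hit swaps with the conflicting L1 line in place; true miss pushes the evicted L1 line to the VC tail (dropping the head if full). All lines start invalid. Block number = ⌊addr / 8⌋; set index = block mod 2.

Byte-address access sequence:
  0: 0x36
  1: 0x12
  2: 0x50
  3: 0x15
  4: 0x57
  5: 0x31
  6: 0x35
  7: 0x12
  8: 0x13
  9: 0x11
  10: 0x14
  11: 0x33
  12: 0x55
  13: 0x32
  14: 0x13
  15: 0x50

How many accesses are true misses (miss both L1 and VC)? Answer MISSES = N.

#0 0x36→b6/s0 MISS; vc=[]
#1 0x12→b2/s0 MISS; vc=[6]
#2 0x50→b10/s0 MISS; vc=[6,2]
#3 0x15→b2/s0 VC-HIT; vc=[6,10]
#4 0x57→b10/s0 VC-HIT; vc=[6,2]
#5 0x31→b6/s0 VC-HIT; vc=[10,2]
#6 0x35→b6/s0 L1-HIT; vc=[10,2]
#7 0x12→b2/s0 VC-HIT; vc=[10,6]
#8 0x13→b2/s0 L1-HIT; vc=[10,6]
#9 0x11→b2/s0 L1-HIT; vc=[10,6]
#10 0x14→b2/s0 L1-HIT; vc=[10,6]
#11 0x33→b6/s0 VC-HIT; vc=[10,2]
#12 0x55→b10/s0 VC-HIT; vc=[6,2]
#13 0x32→b6/s0 VC-HIT; vc=[10,2]
#14 0x13→b2/s0 VC-HIT; vc=[10,6]
#15 0x50→b10/s0 VC-HIT; vc=[2,6]

MISSES = 3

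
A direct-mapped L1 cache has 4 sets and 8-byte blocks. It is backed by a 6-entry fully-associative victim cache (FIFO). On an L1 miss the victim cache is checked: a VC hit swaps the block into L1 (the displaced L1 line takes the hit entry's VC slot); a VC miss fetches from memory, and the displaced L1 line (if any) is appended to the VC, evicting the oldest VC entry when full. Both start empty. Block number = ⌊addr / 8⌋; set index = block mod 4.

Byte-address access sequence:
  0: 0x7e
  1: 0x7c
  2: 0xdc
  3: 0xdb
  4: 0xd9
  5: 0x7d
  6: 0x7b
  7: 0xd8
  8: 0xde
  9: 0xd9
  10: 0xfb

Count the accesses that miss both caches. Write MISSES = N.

MISSES = 3

#0 0x7e→b15/s3 MISS; vc=[]
#1 0x7c→b15/s3 L1-HIT; vc=[]
#2 0xdc→b27/s3 MISS; vc=[15]
#3 0xdb→b27/s3 L1-HIT; vc=[15]
#4 0xd9→b27/s3 L1-HIT; vc=[15]
#5 0x7d→b15/s3 VC-HIT; vc=[27]
#6 0x7b→b15/s3 L1-HIT; vc=[27]
#7 0xd8→b27/s3 VC-HIT; vc=[15]
#8 0xde→b27/s3 L1-HIT; vc=[15]
#9 0xd9→b27/s3 L1-HIT; vc=[15]
#10 0xfb→b31/s3 MISS; vc=[15,27]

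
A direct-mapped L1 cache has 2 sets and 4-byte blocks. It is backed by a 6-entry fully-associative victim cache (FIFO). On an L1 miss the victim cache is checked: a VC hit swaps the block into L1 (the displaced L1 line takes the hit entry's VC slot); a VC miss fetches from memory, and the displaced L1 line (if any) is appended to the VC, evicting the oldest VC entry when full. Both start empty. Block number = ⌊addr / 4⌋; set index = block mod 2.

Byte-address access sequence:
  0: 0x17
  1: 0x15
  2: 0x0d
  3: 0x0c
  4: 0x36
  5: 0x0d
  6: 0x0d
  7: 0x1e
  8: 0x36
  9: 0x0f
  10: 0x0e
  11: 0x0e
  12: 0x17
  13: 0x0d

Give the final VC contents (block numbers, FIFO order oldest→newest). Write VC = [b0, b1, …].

0: 0x17 (blk 5, set 1) → MISS  vc=[]
1: 0x15 (blk 5, set 1) → L1-HIT  vc=[]
2: 0xd (blk 3, set 1) → MISS  vc=[5]
3: 0xc (blk 3, set 1) → L1-HIT  vc=[5]
4: 0x36 (blk 13, set 1) → MISS  vc=[5, 3]
5: 0xd (blk 3, set 1) → VC-HIT  vc=[5, 13]
6: 0xd (blk 3, set 1) → L1-HIT  vc=[5, 13]
7: 0x1e (blk 7, set 1) → MISS  vc=[5, 13, 3]
8: 0x36 (blk 13, set 1) → VC-HIT  vc=[5, 7, 3]
9: 0xf (blk 3, set 1) → VC-HIT  vc=[5, 7, 13]
10: 0xe (blk 3, set 1) → L1-HIT  vc=[5, 7, 13]
11: 0xe (blk 3, set 1) → L1-HIT  vc=[5, 7, 13]
12: 0x17 (blk 5, set 1) → VC-HIT  vc=[3, 7, 13]
13: 0xd (blk 3, set 1) → VC-HIT  vc=[5, 7, 13]

VC = [5, 7, 13]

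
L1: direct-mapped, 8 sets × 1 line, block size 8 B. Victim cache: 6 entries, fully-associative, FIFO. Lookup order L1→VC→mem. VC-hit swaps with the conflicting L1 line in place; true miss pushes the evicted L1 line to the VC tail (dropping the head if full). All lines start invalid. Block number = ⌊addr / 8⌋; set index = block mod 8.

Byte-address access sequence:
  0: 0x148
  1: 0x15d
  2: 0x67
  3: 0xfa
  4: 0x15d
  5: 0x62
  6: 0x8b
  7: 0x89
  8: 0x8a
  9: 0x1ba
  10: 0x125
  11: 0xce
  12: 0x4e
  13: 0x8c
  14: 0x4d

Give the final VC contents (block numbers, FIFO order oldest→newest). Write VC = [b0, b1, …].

0: 0x148 (blk 41, set 1) → MISS  vc=[]
1: 0x15d (blk 43, set 3) → MISS  vc=[]
2: 0x67 (blk 12, set 4) → MISS  vc=[]
3: 0xfa (blk 31, set 7) → MISS  vc=[]
4: 0x15d (blk 43, set 3) → L1-HIT  vc=[]
5: 0x62 (blk 12, set 4) → L1-HIT  vc=[]
6: 0x8b (blk 17, set 1) → MISS  vc=[41]
7: 0x89 (blk 17, set 1) → L1-HIT  vc=[41]
8: 0x8a (blk 17, set 1) → L1-HIT  vc=[41]
9: 0x1ba (blk 55, set 7) → MISS  vc=[41, 31]
10: 0x125 (blk 36, set 4) → MISS  vc=[41, 31, 12]
11: 0xce (blk 25, set 1) → MISS  vc=[41, 31, 12, 17]
12: 0x4e (blk 9, set 1) → MISS  vc=[41, 31, 12, 17, 25]
13: 0x8c (blk 17, set 1) → VC-HIT  vc=[41, 31, 12, 9, 25]
14: 0x4d (blk 9, set 1) → VC-HIT  vc=[41, 31, 12, 17, 25]

VC = [41, 31, 12, 17, 25]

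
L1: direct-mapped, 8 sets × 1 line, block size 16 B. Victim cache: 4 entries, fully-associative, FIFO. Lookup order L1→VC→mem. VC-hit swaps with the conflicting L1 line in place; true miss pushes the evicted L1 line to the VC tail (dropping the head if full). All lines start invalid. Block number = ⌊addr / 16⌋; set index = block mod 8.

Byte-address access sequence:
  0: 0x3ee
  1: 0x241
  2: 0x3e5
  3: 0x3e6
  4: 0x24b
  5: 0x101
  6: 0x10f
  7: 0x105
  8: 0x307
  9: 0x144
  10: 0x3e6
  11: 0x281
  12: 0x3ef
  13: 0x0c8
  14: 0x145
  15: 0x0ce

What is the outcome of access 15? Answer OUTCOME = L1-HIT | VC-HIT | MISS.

OUTCOME = VC-HIT

#0 0x3ee→b62/s6 MISS; vc=[]
#1 0x241→b36/s4 MISS; vc=[]
#2 0x3e5→b62/s6 L1-HIT; vc=[]
#3 0x3e6→b62/s6 L1-HIT; vc=[]
#4 0x24b→b36/s4 L1-HIT; vc=[]
#5 0x101→b16/s0 MISS; vc=[]
#6 0x10f→b16/s0 L1-HIT; vc=[]
#7 0x105→b16/s0 L1-HIT; vc=[]
#8 0x307→b48/s0 MISS; vc=[16]
#9 0x144→b20/s4 MISS; vc=[16,36]
#10 0x3e6→b62/s6 L1-HIT; vc=[16,36]
#11 0x281→b40/s0 MISS; vc=[16,36,48]
#12 0x3ef→b62/s6 L1-HIT; vc=[16,36,48]
#13 0xc8→b12/s4 MISS; vc=[16,36,48,20]
#14 0x145→b20/s4 VC-HIT; vc=[16,36,48,12]
#15 0xce→b12/s4 VC-HIT; vc=[16,36,48,20]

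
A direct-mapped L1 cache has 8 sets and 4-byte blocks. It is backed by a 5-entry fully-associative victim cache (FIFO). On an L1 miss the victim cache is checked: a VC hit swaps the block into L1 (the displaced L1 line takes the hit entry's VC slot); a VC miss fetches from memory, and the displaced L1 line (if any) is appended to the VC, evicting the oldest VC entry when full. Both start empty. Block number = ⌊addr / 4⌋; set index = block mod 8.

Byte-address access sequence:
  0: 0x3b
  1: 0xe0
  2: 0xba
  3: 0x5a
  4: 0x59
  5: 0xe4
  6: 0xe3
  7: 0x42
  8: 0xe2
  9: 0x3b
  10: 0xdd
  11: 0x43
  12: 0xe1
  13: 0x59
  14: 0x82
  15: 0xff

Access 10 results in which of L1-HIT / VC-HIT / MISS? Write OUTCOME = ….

#0 0x3b→b14/s6 MISS; vc=[]
#1 0xe0→b56/s0 MISS; vc=[]
#2 0xba→b46/s6 MISS; vc=[14]
#3 0x5a→b22/s6 MISS; vc=[14,46]
#4 0x59→b22/s6 L1-HIT; vc=[14,46]
#5 0xe4→b57/s1 MISS; vc=[14,46]
#6 0xe3→b56/s0 L1-HIT; vc=[14,46]
#7 0x42→b16/s0 MISS; vc=[14,46,56]
#8 0xe2→b56/s0 VC-HIT; vc=[14,46,16]
#9 0x3b→b14/s6 VC-HIT; vc=[22,46,16]
#10 0xdd→b55/s7 MISS; vc=[22,46,16]
#11 0x43→b16/s0 VC-HIT; vc=[22,46,56]
#12 0xe1→b56/s0 VC-HIT; vc=[22,46,16]
#13 0x59→b22/s6 VC-HIT; vc=[14,46,16]
#14 0x82→b32/s0 MISS; vc=[14,46,16,56]
#15 0xff→b63/s7 MISS; vc=[14,46,16,56,55]

OUTCOME = MISS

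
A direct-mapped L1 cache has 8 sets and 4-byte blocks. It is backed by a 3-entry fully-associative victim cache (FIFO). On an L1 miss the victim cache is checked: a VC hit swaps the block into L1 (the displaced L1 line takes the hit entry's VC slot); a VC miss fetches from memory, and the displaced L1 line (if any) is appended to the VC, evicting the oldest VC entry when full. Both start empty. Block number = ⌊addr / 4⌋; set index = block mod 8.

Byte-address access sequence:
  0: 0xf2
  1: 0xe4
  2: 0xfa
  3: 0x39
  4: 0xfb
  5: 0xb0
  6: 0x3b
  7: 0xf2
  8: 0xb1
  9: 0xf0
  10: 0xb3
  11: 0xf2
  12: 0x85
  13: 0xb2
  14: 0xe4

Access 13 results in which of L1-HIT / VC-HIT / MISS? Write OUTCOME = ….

  [0] addr=0xf2 blk=60 s=4: MISS | VC []
  [1] addr=0xe4 blk=57 s=1: MISS | VC []
  [2] addr=0xfa blk=62 s=6: MISS | VC []
  [3] addr=0x39 blk=14 s=6: MISS | VC [62]
  [4] addr=0xfb blk=62 s=6: VC-HIT | VC [14]
  [5] addr=0xb0 blk=44 s=4: MISS | VC [14, 60]
  [6] addr=0x3b blk=14 s=6: VC-HIT | VC [62, 60]
  [7] addr=0xf2 blk=60 s=4: VC-HIT | VC [62, 44]
  [8] addr=0xb1 blk=44 s=4: VC-HIT | VC [62, 60]
  [9] addr=0xf0 blk=60 s=4: VC-HIT | VC [62, 44]
  [10] addr=0xb3 blk=44 s=4: VC-HIT | VC [62, 60]
  [11] addr=0xf2 blk=60 s=4: VC-HIT | VC [62, 44]
  [12] addr=0x85 blk=33 s=1: MISS | VC [62, 44, 57]
  [13] addr=0xb2 blk=44 s=4: VC-HIT | VC [62, 60, 57]
  [14] addr=0xe4 blk=57 s=1: VC-HIT | VC [62, 60, 33]

OUTCOME = VC-HIT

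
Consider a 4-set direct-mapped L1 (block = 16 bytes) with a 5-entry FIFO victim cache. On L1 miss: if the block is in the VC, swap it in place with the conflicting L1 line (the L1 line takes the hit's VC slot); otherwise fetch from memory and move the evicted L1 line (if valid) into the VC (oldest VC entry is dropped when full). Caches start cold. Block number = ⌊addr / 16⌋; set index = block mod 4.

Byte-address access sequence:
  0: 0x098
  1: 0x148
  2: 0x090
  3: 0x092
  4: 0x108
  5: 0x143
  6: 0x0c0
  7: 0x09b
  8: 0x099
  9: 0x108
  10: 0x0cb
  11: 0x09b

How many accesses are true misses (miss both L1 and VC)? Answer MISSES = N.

#0 0x98→b9/s1 MISS; vc=[]
#1 0x148→b20/s0 MISS; vc=[]
#2 0x90→b9/s1 L1-HIT; vc=[]
#3 0x92→b9/s1 L1-HIT; vc=[]
#4 0x108→b16/s0 MISS; vc=[20]
#5 0x143→b20/s0 VC-HIT; vc=[16]
#6 0xc0→b12/s0 MISS; vc=[16,20]
#7 0x9b→b9/s1 L1-HIT; vc=[16,20]
#8 0x99→b9/s1 L1-HIT; vc=[16,20]
#9 0x108→b16/s0 VC-HIT; vc=[12,20]
#10 0xcb→b12/s0 VC-HIT; vc=[16,20]
#11 0x9b→b9/s1 L1-HIT; vc=[16,20]

MISSES = 4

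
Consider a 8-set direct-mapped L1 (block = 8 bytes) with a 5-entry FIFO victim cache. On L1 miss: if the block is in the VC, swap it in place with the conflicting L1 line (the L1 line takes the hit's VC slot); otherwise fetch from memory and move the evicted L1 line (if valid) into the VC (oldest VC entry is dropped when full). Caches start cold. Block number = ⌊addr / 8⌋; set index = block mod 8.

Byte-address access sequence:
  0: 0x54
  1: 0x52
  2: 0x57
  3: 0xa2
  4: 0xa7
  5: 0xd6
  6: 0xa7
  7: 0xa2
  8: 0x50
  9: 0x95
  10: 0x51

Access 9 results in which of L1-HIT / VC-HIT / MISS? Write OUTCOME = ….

OUTCOME = MISS

  [0] addr=0x54 blk=10 s=2: MISS | VC []
  [1] addr=0x52 blk=10 s=2: L1-HIT | VC []
  [2] addr=0x57 blk=10 s=2: L1-HIT | VC []
  [3] addr=0xa2 blk=20 s=4: MISS | VC []
  [4] addr=0xa7 blk=20 s=4: L1-HIT | VC []
  [5] addr=0xd6 blk=26 s=2: MISS | VC [10]
  [6] addr=0xa7 blk=20 s=4: L1-HIT | VC [10]
  [7] addr=0xa2 blk=20 s=4: L1-HIT | VC [10]
  [8] addr=0x50 blk=10 s=2: VC-HIT | VC [26]
  [9] addr=0x95 blk=18 s=2: MISS | VC [26, 10]
  [10] addr=0x51 blk=10 s=2: VC-HIT | VC [26, 18]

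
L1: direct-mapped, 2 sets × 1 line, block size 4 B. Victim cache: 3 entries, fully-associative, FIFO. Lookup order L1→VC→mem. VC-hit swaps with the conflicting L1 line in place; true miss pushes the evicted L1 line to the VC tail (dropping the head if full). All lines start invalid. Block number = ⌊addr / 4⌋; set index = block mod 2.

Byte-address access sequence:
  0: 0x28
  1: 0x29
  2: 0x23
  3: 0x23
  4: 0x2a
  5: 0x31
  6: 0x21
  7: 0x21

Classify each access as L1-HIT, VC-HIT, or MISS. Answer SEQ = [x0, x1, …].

SEQ = [MISS, L1-HIT, MISS, L1-HIT, VC-HIT, MISS, VC-HIT, L1-HIT]

0: 0x28 (blk 10, set 0) → MISS  vc=[]
1: 0x29 (blk 10, set 0) → L1-HIT  vc=[]
2: 0x23 (blk 8, set 0) → MISS  vc=[10]
3: 0x23 (blk 8, set 0) → L1-HIT  vc=[10]
4: 0x2a (blk 10, set 0) → VC-HIT  vc=[8]
5: 0x31 (blk 12, set 0) → MISS  vc=[8, 10]
6: 0x21 (blk 8, set 0) → VC-HIT  vc=[12, 10]
7: 0x21 (blk 8, set 0) → L1-HIT  vc=[12, 10]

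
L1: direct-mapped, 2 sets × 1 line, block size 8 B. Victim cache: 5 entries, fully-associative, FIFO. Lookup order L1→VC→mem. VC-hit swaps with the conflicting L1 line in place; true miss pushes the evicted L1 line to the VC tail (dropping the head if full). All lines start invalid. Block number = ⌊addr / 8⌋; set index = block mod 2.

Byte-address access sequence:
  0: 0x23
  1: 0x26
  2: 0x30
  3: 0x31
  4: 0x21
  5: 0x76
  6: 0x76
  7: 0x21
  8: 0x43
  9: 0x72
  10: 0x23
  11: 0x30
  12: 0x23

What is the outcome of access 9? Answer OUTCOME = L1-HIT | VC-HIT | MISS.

OUTCOME = VC-HIT

#0 0x23→b4/s0 MISS; vc=[]
#1 0x26→b4/s0 L1-HIT; vc=[]
#2 0x30→b6/s0 MISS; vc=[4]
#3 0x31→b6/s0 L1-HIT; vc=[4]
#4 0x21→b4/s0 VC-HIT; vc=[6]
#5 0x76→b14/s0 MISS; vc=[6,4]
#6 0x76→b14/s0 L1-HIT; vc=[6,4]
#7 0x21→b4/s0 VC-HIT; vc=[6,14]
#8 0x43→b8/s0 MISS; vc=[6,14,4]
#9 0x72→b14/s0 VC-HIT; vc=[6,8,4]
#10 0x23→b4/s0 VC-HIT; vc=[6,8,14]
#11 0x30→b6/s0 VC-HIT; vc=[4,8,14]
#12 0x23→b4/s0 VC-HIT; vc=[6,8,14]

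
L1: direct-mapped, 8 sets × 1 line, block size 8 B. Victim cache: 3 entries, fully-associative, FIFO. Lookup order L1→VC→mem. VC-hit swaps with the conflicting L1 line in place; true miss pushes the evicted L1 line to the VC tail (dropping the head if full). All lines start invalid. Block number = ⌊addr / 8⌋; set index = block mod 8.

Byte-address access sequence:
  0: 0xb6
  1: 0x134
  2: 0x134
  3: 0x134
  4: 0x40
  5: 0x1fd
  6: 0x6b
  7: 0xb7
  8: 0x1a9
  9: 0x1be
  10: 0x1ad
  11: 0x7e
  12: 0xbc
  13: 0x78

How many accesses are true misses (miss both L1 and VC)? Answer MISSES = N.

MISSES = 9

0: 0xb6 (blk 22, set 6) → MISS  vc=[]
1: 0x134 (blk 38, set 6) → MISS  vc=[22]
2: 0x134 (blk 38, set 6) → L1-HIT  vc=[22]
3: 0x134 (blk 38, set 6) → L1-HIT  vc=[22]
4: 0x40 (blk 8, set 0) → MISS  vc=[22]
5: 0x1fd (blk 63, set 7) → MISS  vc=[22]
6: 0x6b (blk 13, set 5) → MISS  vc=[22]
7: 0xb7 (blk 22, set 6) → VC-HIT  vc=[38]
8: 0x1a9 (blk 53, set 5) → MISS  vc=[38, 13]
9: 0x1be (blk 55, set 7) → MISS  vc=[38, 13, 63]
10: 0x1ad (blk 53, set 5) → L1-HIT  vc=[38, 13, 63]
11: 0x7e (blk 15, set 7) → MISS  vc=[13, 63, 55]
12: 0xbc (blk 23, set 7) → MISS  vc=[63, 55, 15]
13: 0x78 (blk 15, set 7) → VC-HIT  vc=[63, 55, 23]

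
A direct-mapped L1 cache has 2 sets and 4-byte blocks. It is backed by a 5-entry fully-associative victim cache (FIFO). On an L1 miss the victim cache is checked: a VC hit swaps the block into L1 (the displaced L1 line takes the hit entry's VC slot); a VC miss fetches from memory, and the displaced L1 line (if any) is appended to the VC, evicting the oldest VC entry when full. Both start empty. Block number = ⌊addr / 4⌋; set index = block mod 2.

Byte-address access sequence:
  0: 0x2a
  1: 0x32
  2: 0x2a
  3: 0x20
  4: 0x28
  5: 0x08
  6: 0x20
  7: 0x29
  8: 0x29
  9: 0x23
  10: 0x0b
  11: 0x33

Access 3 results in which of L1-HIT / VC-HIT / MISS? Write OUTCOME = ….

OUTCOME = MISS

0: 0x2a (blk 10, set 0) → MISS  vc=[]
1: 0x32 (blk 12, set 0) → MISS  vc=[10]
2: 0x2a (blk 10, set 0) → VC-HIT  vc=[12]
3: 0x20 (blk 8, set 0) → MISS  vc=[12, 10]
4: 0x28 (blk 10, set 0) → VC-HIT  vc=[12, 8]
5: 0x8 (blk 2, set 0) → MISS  vc=[12, 8, 10]
6: 0x20 (blk 8, set 0) → VC-HIT  vc=[12, 2, 10]
7: 0x29 (blk 10, set 0) → VC-HIT  vc=[12, 2, 8]
8: 0x29 (blk 10, set 0) → L1-HIT  vc=[12, 2, 8]
9: 0x23 (blk 8, set 0) → VC-HIT  vc=[12, 2, 10]
10: 0xb (blk 2, set 0) → VC-HIT  vc=[12, 8, 10]
11: 0x33 (blk 12, set 0) → VC-HIT  vc=[2, 8, 10]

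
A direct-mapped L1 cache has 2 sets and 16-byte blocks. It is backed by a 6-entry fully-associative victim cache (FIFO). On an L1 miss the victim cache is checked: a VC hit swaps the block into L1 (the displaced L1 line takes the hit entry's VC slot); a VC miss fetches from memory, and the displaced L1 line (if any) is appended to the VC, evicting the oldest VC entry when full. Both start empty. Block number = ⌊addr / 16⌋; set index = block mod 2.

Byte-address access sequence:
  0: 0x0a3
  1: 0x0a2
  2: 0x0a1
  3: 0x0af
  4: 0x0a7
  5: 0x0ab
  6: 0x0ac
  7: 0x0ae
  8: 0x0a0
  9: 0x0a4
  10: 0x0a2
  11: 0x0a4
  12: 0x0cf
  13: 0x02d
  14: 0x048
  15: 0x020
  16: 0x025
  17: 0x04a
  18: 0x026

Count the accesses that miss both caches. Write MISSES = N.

MISSES = 4

  [0] addr=0xa3 blk=10 s=0: MISS | VC []
  [1] addr=0xa2 blk=10 s=0: L1-HIT | VC []
  [2] addr=0xa1 blk=10 s=0: L1-HIT | VC []
  [3] addr=0xaf blk=10 s=0: L1-HIT | VC []
  [4] addr=0xa7 blk=10 s=0: L1-HIT | VC []
  [5] addr=0xab blk=10 s=0: L1-HIT | VC []
  [6] addr=0xac blk=10 s=0: L1-HIT | VC []
  [7] addr=0xae blk=10 s=0: L1-HIT | VC []
  [8] addr=0xa0 blk=10 s=0: L1-HIT | VC []
  [9] addr=0xa4 blk=10 s=0: L1-HIT | VC []
  [10] addr=0xa2 blk=10 s=0: L1-HIT | VC []
  [11] addr=0xa4 blk=10 s=0: L1-HIT | VC []
  [12] addr=0xcf blk=12 s=0: MISS | VC [10]
  [13] addr=0x2d blk=2 s=0: MISS | VC [10, 12]
  [14] addr=0x48 blk=4 s=0: MISS | VC [10, 12, 2]
  [15] addr=0x20 blk=2 s=0: VC-HIT | VC [10, 12, 4]
  [16] addr=0x25 blk=2 s=0: L1-HIT | VC [10, 12, 4]
  [17] addr=0x4a blk=4 s=0: VC-HIT | VC [10, 12, 2]
  [18] addr=0x26 blk=2 s=0: VC-HIT | VC [10, 12, 4]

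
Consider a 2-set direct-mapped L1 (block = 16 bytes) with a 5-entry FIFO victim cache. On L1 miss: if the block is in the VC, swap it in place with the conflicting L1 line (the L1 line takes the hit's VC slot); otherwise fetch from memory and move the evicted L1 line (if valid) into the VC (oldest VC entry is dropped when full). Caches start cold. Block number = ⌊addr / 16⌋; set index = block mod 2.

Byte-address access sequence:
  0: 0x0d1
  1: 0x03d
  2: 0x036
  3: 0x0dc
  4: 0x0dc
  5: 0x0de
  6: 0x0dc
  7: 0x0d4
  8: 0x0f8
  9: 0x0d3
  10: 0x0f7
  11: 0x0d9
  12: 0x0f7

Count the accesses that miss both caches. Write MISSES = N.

MISSES = 3

0: 0xd1 (blk 13, set 1) → MISS  vc=[]
1: 0x3d (blk 3, set 1) → MISS  vc=[13]
2: 0x36 (blk 3, set 1) → L1-HIT  vc=[13]
3: 0xdc (blk 13, set 1) → VC-HIT  vc=[3]
4: 0xdc (blk 13, set 1) → L1-HIT  vc=[3]
5: 0xde (blk 13, set 1) → L1-HIT  vc=[3]
6: 0xdc (blk 13, set 1) → L1-HIT  vc=[3]
7: 0xd4 (blk 13, set 1) → L1-HIT  vc=[3]
8: 0xf8 (blk 15, set 1) → MISS  vc=[3, 13]
9: 0xd3 (blk 13, set 1) → VC-HIT  vc=[3, 15]
10: 0xf7 (blk 15, set 1) → VC-HIT  vc=[3, 13]
11: 0xd9 (blk 13, set 1) → VC-HIT  vc=[3, 15]
12: 0xf7 (blk 15, set 1) → VC-HIT  vc=[3, 13]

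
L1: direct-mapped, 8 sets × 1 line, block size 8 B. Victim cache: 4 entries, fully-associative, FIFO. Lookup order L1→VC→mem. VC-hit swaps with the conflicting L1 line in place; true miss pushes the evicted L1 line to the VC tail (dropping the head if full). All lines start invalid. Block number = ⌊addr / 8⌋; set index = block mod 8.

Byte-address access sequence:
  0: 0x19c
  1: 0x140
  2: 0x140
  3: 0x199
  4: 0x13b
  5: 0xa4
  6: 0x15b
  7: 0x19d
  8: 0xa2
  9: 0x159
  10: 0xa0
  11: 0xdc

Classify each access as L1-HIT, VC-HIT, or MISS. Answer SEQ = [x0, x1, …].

0: 0x19c (blk 51, set 3) → MISS  vc=[]
1: 0x140 (blk 40, set 0) → MISS  vc=[]
2: 0x140 (blk 40, set 0) → L1-HIT  vc=[]
3: 0x199 (blk 51, set 3) → L1-HIT  vc=[]
4: 0x13b (blk 39, set 7) → MISS  vc=[]
5: 0xa4 (blk 20, set 4) → MISS  vc=[]
6: 0x15b (blk 43, set 3) → MISS  vc=[51]
7: 0x19d (blk 51, set 3) → VC-HIT  vc=[43]
8: 0xa2 (blk 20, set 4) → L1-HIT  vc=[43]
9: 0x159 (blk 43, set 3) → VC-HIT  vc=[51]
10: 0xa0 (blk 20, set 4) → L1-HIT  vc=[51]
11: 0xdc (blk 27, set 3) → MISS  vc=[51, 43]

SEQ = [MISS, MISS, L1-HIT, L1-HIT, MISS, MISS, MISS, VC-HIT, L1-HIT, VC-HIT, L1-HIT, MISS]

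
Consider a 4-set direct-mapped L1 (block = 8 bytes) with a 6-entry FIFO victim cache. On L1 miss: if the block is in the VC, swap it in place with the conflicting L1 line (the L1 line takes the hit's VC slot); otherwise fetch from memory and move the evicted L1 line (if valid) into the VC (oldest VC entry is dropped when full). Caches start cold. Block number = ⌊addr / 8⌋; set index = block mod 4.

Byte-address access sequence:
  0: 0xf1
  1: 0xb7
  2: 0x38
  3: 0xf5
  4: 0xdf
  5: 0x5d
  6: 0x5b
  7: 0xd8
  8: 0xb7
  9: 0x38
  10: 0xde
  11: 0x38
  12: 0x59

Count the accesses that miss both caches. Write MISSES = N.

MISSES = 5

0: 0xf1 (blk 30, set 2) → MISS  vc=[]
1: 0xb7 (blk 22, set 2) → MISS  vc=[30]
2: 0x38 (blk 7, set 3) → MISS  vc=[30]
3: 0xf5 (blk 30, set 2) → VC-HIT  vc=[22]
4: 0xdf (blk 27, set 3) → MISS  vc=[22, 7]
5: 0x5d (blk 11, set 3) → MISS  vc=[22, 7, 27]
6: 0x5b (blk 11, set 3) → L1-HIT  vc=[22, 7, 27]
7: 0xd8 (blk 27, set 3) → VC-HIT  vc=[22, 7, 11]
8: 0xb7 (blk 22, set 2) → VC-HIT  vc=[30, 7, 11]
9: 0x38 (blk 7, set 3) → VC-HIT  vc=[30, 27, 11]
10: 0xde (blk 27, set 3) → VC-HIT  vc=[30, 7, 11]
11: 0x38 (blk 7, set 3) → VC-HIT  vc=[30, 27, 11]
12: 0x59 (blk 11, set 3) → VC-HIT  vc=[30, 27, 7]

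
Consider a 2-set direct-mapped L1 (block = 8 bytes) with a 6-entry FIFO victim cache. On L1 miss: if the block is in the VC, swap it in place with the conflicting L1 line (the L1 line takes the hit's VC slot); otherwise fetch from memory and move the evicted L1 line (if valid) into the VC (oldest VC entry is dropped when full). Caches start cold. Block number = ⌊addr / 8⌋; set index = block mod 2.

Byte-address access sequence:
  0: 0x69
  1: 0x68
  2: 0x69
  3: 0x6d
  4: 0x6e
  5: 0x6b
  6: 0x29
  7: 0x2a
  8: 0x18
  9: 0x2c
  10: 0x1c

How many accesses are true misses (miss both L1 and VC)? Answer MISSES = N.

#0 0x69→b13/s1 MISS; vc=[]
#1 0x68→b13/s1 L1-HIT; vc=[]
#2 0x69→b13/s1 L1-HIT; vc=[]
#3 0x6d→b13/s1 L1-HIT; vc=[]
#4 0x6e→b13/s1 L1-HIT; vc=[]
#5 0x6b→b13/s1 L1-HIT; vc=[]
#6 0x29→b5/s1 MISS; vc=[13]
#7 0x2a→b5/s1 L1-HIT; vc=[13]
#8 0x18→b3/s1 MISS; vc=[13,5]
#9 0x2c→b5/s1 VC-HIT; vc=[13,3]
#10 0x1c→b3/s1 VC-HIT; vc=[13,5]

MISSES = 3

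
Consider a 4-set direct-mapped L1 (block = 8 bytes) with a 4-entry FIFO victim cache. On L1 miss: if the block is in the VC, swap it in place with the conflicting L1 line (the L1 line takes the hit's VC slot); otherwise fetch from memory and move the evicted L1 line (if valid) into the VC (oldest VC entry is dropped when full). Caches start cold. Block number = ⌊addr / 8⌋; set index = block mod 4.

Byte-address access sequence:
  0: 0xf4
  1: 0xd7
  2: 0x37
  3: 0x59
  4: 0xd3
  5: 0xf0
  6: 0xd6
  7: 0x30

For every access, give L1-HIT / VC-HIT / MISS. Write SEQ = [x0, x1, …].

  [0] addr=0xf4 blk=30 s=2: MISS | VC []
  [1] addr=0xd7 blk=26 s=2: MISS | VC [30]
  [2] addr=0x37 blk=6 s=2: MISS | VC [30, 26]
  [3] addr=0x59 blk=11 s=3: MISS | VC [30, 26]
  [4] addr=0xd3 blk=26 s=2: VC-HIT | VC [30, 6]
  [5] addr=0xf0 blk=30 s=2: VC-HIT | VC [26, 6]
  [6] addr=0xd6 blk=26 s=2: VC-HIT | VC [30, 6]
  [7] addr=0x30 blk=6 s=2: VC-HIT | VC [30, 26]

SEQ = [MISS, MISS, MISS, MISS, VC-HIT, VC-HIT, VC-HIT, VC-HIT]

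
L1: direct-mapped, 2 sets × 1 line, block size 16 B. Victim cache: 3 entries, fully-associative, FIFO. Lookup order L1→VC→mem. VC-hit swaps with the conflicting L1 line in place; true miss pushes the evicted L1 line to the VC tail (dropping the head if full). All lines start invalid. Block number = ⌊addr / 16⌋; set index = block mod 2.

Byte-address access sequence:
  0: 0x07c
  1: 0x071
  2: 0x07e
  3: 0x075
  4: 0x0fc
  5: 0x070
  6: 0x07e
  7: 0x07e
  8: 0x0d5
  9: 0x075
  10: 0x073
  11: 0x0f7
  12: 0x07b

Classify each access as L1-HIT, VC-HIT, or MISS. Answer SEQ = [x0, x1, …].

#0 0x7c→b7/s1 MISS; vc=[]
#1 0x71→b7/s1 L1-HIT; vc=[]
#2 0x7e→b7/s1 L1-HIT; vc=[]
#3 0x75→b7/s1 L1-HIT; vc=[]
#4 0xfc→b15/s1 MISS; vc=[7]
#5 0x70→b7/s1 VC-HIT; vc=[15]
#6 0x7e→b7/s1 L1-HIT; vc=[15]
#7 0x7e→b7/s1 L1-HIT; vc=[15]
#8 0xd5→b13/s1 MISS; vc=[15,7]
#9 0x75→b7/s1 VC-HIT; vc=[15,13]
#10 0x73→b7/s1 L1-HIT; vc=[15,13]
#11 0xf7→b15/s1 VC-HIT; vc=[7,13]
#12 0x7b→b7/s1 VC-HIT; vc=[15,13]

SEQ = [MISS, L1-HIT, L1-HIT, L1-HIT, MISS, VC-HIT, L1-HIT, L1-HIT, MISS, VC-HIT, L1-HIT, VC-HIT, VC-HIT]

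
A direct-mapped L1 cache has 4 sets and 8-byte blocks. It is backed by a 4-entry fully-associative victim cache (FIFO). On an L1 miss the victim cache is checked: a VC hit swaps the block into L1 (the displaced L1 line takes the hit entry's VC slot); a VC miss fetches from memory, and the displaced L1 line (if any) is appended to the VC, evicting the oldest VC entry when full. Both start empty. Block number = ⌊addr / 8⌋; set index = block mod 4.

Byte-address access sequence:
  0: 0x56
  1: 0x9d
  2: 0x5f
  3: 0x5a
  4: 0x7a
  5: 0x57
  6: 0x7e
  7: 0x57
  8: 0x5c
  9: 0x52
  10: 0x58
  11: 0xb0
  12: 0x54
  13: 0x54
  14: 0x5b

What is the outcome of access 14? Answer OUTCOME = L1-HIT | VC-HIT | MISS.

OUTCOME = L1-HIT

#0 0x56→b10/s2 MISS; vc=[]
#1 0x9d→b19/s3 MISS; vc=[]
#2 0x5f→b11/s3 MISS; vc=[19]
#3 0x5a→b11/s3 L1-HIT; vc=[19]
#4 0x7a→b15/s3 MISS; vc=[19,11]
#5 0x57→b10/s2 L1-HIT; vc=[19,11]
#6 0x7e→b15/s3 L1-HIT; vc=[19,11]
#7 0x57→b10/s2 L1-HIT; vc=[19,11]
#8 0x5c→b11/s3 VC-HIT; vc=[19,15]
#9 0x52→b10/s2 L1-HIT; vc=[19,15]
#10 0x58→b11/s3 L1-HIT; vc=[19,15]
#11 0xb0→b22/s2 MISS; vc=[19,15,10]
#12 0x54→b10/s2 VC-HIT; vc=[19,15,22]
#13 0x54→b10/s2 L1-HIT; vc=[19,15,22]
#14 0x5b→b11/s3 L1-HIT; vc=[19,15,22]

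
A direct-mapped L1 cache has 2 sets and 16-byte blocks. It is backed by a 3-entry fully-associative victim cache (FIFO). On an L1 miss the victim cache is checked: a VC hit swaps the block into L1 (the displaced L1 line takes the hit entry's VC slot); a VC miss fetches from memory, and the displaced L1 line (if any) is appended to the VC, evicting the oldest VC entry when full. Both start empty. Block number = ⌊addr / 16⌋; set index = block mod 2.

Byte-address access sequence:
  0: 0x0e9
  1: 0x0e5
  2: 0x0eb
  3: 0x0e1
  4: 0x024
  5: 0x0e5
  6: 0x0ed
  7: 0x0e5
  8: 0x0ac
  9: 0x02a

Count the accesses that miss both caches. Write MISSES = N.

  [0] addr=0xe9 blk=14 s=0: MISS | VC []
  [1] addr=0xe5 blk=14 s=0: L1-HIT | VC []
  [2] addr=0xeb blk=14 s=0: L1-HIT | VC []
  [3] addr=0xe1 blk=14 s=0: L1-HIT | VC []
  [4] addr=0x24 blk=2 s=0: MISS | VC [14]
  [5] addr=0xe5 blk=14 s=0: VC-HIT | VC [2]
  [6] addr=0xed blk=14 s=0: L1-HIT | VC [2]
  [7] addr=0xe5 blk=14 s=0: L1-HIT | VC [2]
  [8] addr=0xac blk=10 s=0: MISS | VC [2, 14]
  [9] addr=0x2a blk=2 s=0: VC-HIT | VC [10, 14]

MISSES = 3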